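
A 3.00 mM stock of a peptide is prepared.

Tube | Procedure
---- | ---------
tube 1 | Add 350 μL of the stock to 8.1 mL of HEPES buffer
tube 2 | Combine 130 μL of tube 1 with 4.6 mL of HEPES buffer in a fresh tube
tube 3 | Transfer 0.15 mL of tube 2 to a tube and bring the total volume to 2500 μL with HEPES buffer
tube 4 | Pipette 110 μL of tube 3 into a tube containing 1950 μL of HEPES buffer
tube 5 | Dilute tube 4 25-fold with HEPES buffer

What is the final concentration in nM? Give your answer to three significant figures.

Step 1: 350 μL + 8.1 mL = 8450 μL total → factor 8450/350 = 24.143
Step 2: 130 μL + 4.6 mL = 4730 μL total → factor 4730/130 = 36.385
Step 3: 0.15 mL brought to 2500 μL → factor 2.5/0.15 = 16.667
Step 4: 110 μL + 1950 μL = 2060 μL total → factor 2060/110 = 18.727
Step 5: 25-fold → factor 25
Overall dilution factor = 24.143 × 36.385 × 16.667 × 18.727 × 25 = 6.8544 × 10^6
Final = 3.00 mM / 6.8544 × 10^6 = 4.377 × 10^-7 mM = 0.438 nM

0.438 nM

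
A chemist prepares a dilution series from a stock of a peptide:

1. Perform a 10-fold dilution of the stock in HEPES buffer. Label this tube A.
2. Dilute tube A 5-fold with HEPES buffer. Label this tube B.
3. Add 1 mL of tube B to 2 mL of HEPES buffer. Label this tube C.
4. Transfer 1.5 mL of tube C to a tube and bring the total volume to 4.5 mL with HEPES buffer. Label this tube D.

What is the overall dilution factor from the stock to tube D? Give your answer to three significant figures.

450

Step 1: 10-fold → factor 10
Step 2: 5-fold → factor 5
Step 3: 1 mL + 2 mL = 3 mL total → factor 3/1 = 3
Step 4: 1.5 mL brought to 4.5 mL → factor 4.5/1.5 = 3
Overall dilution factor = 10 × 5 × 3 × 3 = 450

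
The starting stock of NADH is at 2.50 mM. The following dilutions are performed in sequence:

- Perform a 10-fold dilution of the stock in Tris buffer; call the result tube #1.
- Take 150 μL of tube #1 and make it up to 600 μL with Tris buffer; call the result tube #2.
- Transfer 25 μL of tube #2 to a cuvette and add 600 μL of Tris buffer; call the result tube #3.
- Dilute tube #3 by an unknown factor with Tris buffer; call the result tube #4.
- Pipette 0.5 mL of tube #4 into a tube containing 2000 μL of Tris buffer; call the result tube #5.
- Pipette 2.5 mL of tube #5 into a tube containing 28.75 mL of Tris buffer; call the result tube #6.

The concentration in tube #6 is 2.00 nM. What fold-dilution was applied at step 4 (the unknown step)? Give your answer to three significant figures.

20.0-fold

Step 1: 10-fold → factor 10
Step 2: 150 μL brought to 600 μL → factor 600/150 = 4
Step 3: 25 μL + 600 μL = 625 μL total → factor 625/25 = 25
Step 4: unknown factor x
Step 5: 0.5 mL + 2000 μL = 2.5 mL total → factor 2.5/0.5 = 5
Step 6: 2.5 mL + 28.75 mL = 31.25 mL total → factor 31.25/2.5 = 12.5
Product of known-step factors = 62500
Overall factor = 2.50 mM / (2.00 nM) = 1.25 × 10^6
x = 1.25 × 10^6 / 62500 = 20.0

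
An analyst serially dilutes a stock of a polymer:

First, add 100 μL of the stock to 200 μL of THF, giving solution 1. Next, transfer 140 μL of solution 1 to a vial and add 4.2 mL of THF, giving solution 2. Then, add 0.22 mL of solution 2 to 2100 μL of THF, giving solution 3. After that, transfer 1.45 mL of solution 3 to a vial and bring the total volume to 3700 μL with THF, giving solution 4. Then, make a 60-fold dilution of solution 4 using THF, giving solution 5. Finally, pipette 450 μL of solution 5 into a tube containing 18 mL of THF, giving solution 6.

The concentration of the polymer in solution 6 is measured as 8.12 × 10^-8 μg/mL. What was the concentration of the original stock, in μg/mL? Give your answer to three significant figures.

0.500 μg/mL

Step 1: 100 μL + 200 μL = 300 μL total → factor 300/100 = 3
Step 2: 140 μL + 4.2 mL = 4340 μL total → factor 4340/140 = 31
Step 3: 0.22 mL + 2100 μL = 2.32 mL total → factor 2.32/0.22 = 10.545
Step 4: 1.45 mL brought to 3700 μL → factor 3.7/1.45 = 2.5517
Step 5: 60-fold → factor 60
Step 6: 450 μL + 18 mL = 18450 μL total → factor 18450/450 = 41
Overall dilution factor = 3 × 31 × 10.545 × 2.5517 × 60 × 41 = 6.1563 × 10^6
Stock = 8.12 × 10^-8 μg/mL × 6.1563 × 10^6 = 0.500 μg/mL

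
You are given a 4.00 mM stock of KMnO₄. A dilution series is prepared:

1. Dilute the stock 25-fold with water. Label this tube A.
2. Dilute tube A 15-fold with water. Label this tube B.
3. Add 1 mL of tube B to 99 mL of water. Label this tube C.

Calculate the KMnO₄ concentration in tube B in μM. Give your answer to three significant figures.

Step 1: 25-fold → factor 25
Step 2: 15-fold → factor 15
Dilution factor through tube B = 25 × 15 = 375
[tube B] = 4.00 mM / 375 = 0.01067 mM = 10.7 μM

10.7 μM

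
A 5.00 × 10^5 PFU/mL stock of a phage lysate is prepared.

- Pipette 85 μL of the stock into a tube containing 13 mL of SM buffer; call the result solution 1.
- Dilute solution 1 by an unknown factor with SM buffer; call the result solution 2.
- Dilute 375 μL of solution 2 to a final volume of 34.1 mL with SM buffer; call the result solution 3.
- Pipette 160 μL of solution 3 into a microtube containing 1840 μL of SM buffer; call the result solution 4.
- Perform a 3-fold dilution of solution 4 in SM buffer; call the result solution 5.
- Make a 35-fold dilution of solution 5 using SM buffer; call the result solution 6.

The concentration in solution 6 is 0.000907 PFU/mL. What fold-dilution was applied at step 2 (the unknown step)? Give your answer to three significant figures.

Step 1: 85 μL + 13 mL = 13085 μL total → factor 13085/85 = 153.94
Step 2: unknown factor x
Step 3: 375 μL brought to 34.1 mL → factor 34100/375 = 90.933
Step 4: 160 μL + 1840 μL = 2000 μL total → factor 2000/160 = 12.5
Step 5: 3-fold → factor 3
Step 6: 35-fold → factor 35
Product of known-step factors = 1.8373 × 10^7
Overall factor = 5.00 × 10^5 PFU/mL / (0.000907 PFU/mL) = 5.5127 × 10^8
x = 5.5127 × 10^8 / 1.8373 × 10^7 = 30.0

30.0-fold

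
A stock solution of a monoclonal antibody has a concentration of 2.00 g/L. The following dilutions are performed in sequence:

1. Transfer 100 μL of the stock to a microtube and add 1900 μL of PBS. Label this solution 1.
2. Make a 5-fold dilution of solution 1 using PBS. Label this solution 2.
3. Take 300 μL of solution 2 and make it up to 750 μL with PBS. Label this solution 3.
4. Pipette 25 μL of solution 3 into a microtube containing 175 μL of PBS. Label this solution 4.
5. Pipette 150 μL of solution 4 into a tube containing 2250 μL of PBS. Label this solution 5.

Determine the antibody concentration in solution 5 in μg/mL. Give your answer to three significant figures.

Step 1: 100 μL + 1900 μL = 2000 μL total → factor 2000/100 = 20
Step 2: 5-fold → factor 5
Step 3: 300 μL brought to 750 μL → factor 750/300 = 2.5
Step 4: 25 μL + 175 μL = 200 μL total → factor 200/25 = 8
Step 5: 150 μL + 2250 μL = 2400 μL total → factor 2400/150 = 16
Overall dilution factor = 20 × 5 × 2.5 × 8 × 16 = 32000
Final = 2.00 g/L / 32000 = 6.250 × 10^-5 g/L = 0.0625 μg/mL

0.0625 μg/mL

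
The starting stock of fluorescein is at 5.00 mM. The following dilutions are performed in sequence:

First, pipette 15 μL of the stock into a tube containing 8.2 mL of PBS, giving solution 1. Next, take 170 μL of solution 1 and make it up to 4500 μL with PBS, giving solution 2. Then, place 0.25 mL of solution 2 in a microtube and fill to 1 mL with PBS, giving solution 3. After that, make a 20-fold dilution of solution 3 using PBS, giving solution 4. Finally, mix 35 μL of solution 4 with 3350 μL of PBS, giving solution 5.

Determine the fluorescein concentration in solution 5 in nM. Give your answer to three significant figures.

0.0446 nM

Step 1: 15 μL + 8.2 mL = 8215 μL total → factor 8215/15 = 547.67
Step 2: 170 μL brought to 4500 μL → factor 4500/170 = 26.471
Step 3: 0.25 mL brought to 1 mL → factor 1/0.25 = 4
Step 4: 20-fold → factor 20
Step 5: 35 μL + 3350 μL = 3385 μL total → factor 3385/35 = 96.714
Overall dilution factor = 547.67 × 26.471 × 4 × 20 × 96.714 = 1.1217 × 10^8
Final = 5.00 mM / 1.1217 × 10^8 = 4.458 × 10^-8 mM = 0.0446 nM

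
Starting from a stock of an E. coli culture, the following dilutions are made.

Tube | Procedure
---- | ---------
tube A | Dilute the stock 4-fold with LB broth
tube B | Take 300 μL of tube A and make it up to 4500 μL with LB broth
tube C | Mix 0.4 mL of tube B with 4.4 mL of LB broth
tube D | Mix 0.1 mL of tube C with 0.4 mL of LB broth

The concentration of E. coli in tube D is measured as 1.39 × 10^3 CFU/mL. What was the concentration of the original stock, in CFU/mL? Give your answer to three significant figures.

Step 1: 4-fold → factor 4
Step 2: 300 μL brought to 4500 μL → factor 4500/300 = 15
Step 3: 0.4 mL + 4.4 mL = 4.8 mL total → factor 4.8/0.4 = 12
Step 4: 0.1 mL + 0.4 mL = 0.5 mL total → factor 0.5/0.1 = 5
Overall dilution factor = 4 × 15 × 12 × 5 = 3600
Stock = 1.39 × 10^3 CFU/mL × 3600 = 5.00 × 10^6 CFU/mL

5.00 × 10^6 CFU/mL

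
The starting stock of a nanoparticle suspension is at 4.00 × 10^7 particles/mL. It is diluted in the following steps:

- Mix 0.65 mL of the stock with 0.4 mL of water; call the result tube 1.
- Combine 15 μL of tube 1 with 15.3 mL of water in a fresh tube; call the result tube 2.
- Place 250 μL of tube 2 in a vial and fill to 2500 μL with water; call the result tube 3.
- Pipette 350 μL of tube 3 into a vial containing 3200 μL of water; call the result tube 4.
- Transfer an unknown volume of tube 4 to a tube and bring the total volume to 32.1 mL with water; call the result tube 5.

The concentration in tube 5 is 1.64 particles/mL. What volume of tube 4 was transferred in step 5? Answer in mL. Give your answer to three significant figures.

0.220 mL

Step 1: 0.65 mL + 0.4 mL = 1.05 mL total → factor 1.05/0.65 = 1.6154
Step 2: 15 μL + 15.3 mL = 15315 μL total → factor 15315/15 = 1021
Step 3: 250 μL brought to 2500 μL → factor 2500/250 = 10
Step 4: 350 μL + 3200 μL = 3550 μL total → factor 3550/350 = 10.143
Step 5: v brought to 32.1 mL → factor = 32.1 mL/v
Product of known-step factors = 1.6729 × 10^5
Overall factor = 4.00 × 10^7 particles/mL / (1.64 particles/mL) = 2.439 × 10^7
Step-5 factor = 2.439 × 10^7 / 1.6729 × 10^5 = 145.8
v = 32.1 mL / 145.8 = 0.220 mL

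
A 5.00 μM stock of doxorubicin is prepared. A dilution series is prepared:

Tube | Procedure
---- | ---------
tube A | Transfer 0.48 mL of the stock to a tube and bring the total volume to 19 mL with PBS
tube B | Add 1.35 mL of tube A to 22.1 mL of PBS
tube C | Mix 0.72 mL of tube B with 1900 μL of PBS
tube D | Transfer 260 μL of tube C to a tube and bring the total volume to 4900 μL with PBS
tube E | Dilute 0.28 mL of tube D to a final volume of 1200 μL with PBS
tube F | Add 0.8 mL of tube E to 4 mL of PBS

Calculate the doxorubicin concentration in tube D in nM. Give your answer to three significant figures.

0.106 nM

Step 1: 0.48 mL brought to 19 mL → factor 19/0.48 = 39.583
Step 2: 1.35 mL + 22.1 mL = 23.45 mL total → factor 23.45/1.35 = 17.37
Step 3: 0.72 mL + 1900 μL = 2.62 mL total → factor 2.62/0.72 = 3.6389
Step 4: 260 μL brought to 4900 μL → factor 4900/260 = 18.846
Dilution factor through tube D = 39.583 × 17.37 × 3.6389 × 18.846 = 47153
[tube D] = 5.00 μM / 47153 = 0.0001060 μM = 0.106 nM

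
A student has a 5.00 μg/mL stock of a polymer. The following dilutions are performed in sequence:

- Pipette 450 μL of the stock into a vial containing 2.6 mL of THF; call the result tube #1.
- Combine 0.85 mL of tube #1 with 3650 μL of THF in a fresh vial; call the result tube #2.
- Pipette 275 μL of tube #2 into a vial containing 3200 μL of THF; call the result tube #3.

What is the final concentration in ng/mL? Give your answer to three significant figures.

11.0 ng/mL

Step 1: 450 μL + 2.6 mL = 3050 μL total → factor 3050/450 = 6.7778
Step 2: 0.85 mL + 3650 μL = 4.5 mL total → factor 4.5/0.85 = 5.2941
Step 3: 275 μL + 3200 μL = 3475 μL total → factor 3475/275 = 12.636
Overall dilution factor = 6.7778 × 5.2941 × 12.636 = 453.42
Final = 5.00 μg/mL / 453.42 = 0.01103 μg/mL = 11.0 ng/mL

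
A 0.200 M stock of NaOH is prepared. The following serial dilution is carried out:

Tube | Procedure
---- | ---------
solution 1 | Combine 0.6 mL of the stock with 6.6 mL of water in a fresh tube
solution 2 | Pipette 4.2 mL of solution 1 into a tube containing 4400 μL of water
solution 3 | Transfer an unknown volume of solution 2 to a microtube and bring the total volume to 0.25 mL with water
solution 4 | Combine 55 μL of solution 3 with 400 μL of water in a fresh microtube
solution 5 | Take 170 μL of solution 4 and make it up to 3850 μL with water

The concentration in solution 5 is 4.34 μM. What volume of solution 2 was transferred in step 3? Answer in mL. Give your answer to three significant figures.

Step 1: 0.6 mL + 6.6 mL = 7.2 mL total → factor 7.2/0.6 = 12
Step 2: 4.2 mL + 4400 μL = 8.6 mL total → factor 8.6/4.2 = 2.0476
Step 3: v brought to 0.25 mL → factor = 0.25 mL/v
Step 4: 55 μL + 400 μL = 455 μL total → factor 455/55 = 8.2727
Step 5: 170 μL brought to 3850 μL → factor 3850/170 = 22.647
Product of known-step factors = 4603.5
Overall factor = 0.200 M / (4.34 μM) = 46083
Step-3 factor = 46083 / 4603.5 = 10.01
v = 0.25 mL / 10.01 = 0.0250 mL

0.0250 mL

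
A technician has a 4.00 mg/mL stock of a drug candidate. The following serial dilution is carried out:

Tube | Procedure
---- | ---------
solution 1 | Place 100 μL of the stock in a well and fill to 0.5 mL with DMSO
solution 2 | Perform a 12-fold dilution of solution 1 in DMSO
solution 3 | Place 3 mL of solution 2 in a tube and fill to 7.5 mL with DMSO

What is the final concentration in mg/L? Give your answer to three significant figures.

Step 1: 100 μL brought to 0.5 mL → factor 500/100 = 5
Step 2: 12-fold → factor 12
Step 3: 3 mL brought to 7.5 mL → factor 7.5/3 = 2.5
Overall dilution factor = 5 × 12 × 2.5 = 150
Final = 4.00 mg/mL / 150 = 0.02667 mg/mL = 26.7 mg/L

26.7 mg/L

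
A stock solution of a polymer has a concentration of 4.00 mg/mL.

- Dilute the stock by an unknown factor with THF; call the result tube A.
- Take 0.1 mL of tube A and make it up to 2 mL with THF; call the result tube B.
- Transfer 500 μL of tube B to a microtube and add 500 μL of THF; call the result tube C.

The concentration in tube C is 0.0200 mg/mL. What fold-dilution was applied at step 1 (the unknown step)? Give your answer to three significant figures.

Step 1: unknown factor x
Step 2: 0.1 mL brought to 2 mL → factor 2/0.1 = 20
Step 3: 500 μL + 500 μL = 1000 μL total → factor 1000/500 = 2
Product of known-step factors = 40
Overall factor = 4.00 mg/mL / (0.0200 mg/mL) = 200
x = 200 / 40 = 5.00

5.00-fold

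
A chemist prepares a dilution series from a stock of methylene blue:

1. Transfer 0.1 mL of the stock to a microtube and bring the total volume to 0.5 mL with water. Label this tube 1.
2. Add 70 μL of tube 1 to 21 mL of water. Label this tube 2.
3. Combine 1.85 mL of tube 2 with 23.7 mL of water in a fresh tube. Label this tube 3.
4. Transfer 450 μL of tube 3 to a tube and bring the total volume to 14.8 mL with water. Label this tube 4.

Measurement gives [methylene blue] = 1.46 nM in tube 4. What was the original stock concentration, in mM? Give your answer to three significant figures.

Step 1: 0.1 mL brought to 0.5 mL → factor 0.5/0.1 = 5
Step 2: 70 μL + 21 mL = 21070 μL total → factor 21070/70 = 301
Step 3: 1.85 mL + 23.7 mL = 25.55 mL total → factor 25.55/1.85 = 13.811
Step 4: 450 μL brought to 14.8 mL → factor 14800/450 = 32.889
Overall dilution factor = 5 × 301 × 13.811 × 32.889 = 6.836 × 10^5
Stock = 1.46 nM × 6.836 × 10^5 = 9.981 × 10^5 nM = 0.998 mM

0.998 mM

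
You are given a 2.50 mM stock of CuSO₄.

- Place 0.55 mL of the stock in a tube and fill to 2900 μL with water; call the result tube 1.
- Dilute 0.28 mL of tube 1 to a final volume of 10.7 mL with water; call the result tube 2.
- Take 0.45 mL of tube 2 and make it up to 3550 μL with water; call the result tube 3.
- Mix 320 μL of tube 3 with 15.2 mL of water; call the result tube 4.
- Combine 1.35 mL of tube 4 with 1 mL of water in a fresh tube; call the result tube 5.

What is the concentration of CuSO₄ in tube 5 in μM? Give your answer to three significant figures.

Step 1: 0.55 mL brought to 2900 μL → factor 2.9/0.55 = 5.2727
Step 2: 0.28 mL brought to 10.7 mL → factor 10.7/0.28 = 38.214
Step 3: 0.45 mL brought to 3550 μL → factor 3.55/0.45 = 7.8889
Step 4: 320 μL + 15.2 mL = 15520 μL total → factor 15520/320 = 48.5
Step 5: 1.35 mL + 1 mL = 2.35 mL total → factor 2.35/1.35 = 1.7407
Overall dilution factor = 5.2727 × 38.214 × 7.8889 × 48.5 × 1.7407 = 1.342 × 10^5
Final = 2.50 mM / 1.342 × 10^5 = 1.863 × 10^-5 mM = 0.0186 μM

0.0186 μM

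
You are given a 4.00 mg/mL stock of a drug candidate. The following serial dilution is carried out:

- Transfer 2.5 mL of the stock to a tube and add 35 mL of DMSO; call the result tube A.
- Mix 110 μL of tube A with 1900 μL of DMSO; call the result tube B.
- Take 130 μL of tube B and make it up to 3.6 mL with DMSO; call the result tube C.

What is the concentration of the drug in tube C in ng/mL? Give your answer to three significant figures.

527 ng/mL

Step 1: 2.5 mL + 35 mL = 37.5 mL total → factor 37.5/2.5 = 15
Step 2: 110 μL + 1900 μL = 2010 μL total → factor 2010/110 = 18.273
Step 3: 130 μL brought to 3.6 mL → factor 3600/130 = 27.692
Overall dilution factor = 15 × 18.273 × 27.692 = 7590.2
Final = 4.00 mg/mL / 7590.2 = 0.0005270 mg/mL = 527 ng/mL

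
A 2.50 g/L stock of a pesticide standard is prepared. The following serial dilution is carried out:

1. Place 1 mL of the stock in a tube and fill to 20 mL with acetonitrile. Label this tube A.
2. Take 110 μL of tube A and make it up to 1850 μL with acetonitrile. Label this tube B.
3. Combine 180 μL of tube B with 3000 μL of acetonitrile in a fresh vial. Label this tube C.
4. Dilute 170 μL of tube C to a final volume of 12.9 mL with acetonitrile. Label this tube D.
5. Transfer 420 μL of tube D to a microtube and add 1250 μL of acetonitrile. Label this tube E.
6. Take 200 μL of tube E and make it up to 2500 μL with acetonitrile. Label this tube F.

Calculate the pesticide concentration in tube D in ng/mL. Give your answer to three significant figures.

5.54 ng/mL

Step 1: 1 mL brought to 20 mL → factor 20/1 = 20
Step 2: 110 μL brought to 1850 μL → factor 1850/110 = 16.818
Step 3: 180 μL + 3000 μL = 3180 μL total → factor 3180/180 = 17.667
Step 4: 170 μL brought to 12.9 mL → factor 12900/170 = 75.882
Dilution factor through tube D = 20 × 16.818 × 17.667 × 75.882 = 4.5093 × 10^5
[tube D] = 2.50 g/L / 4.5093 × 10^5 = 5.544 × 10^-6 g/L = 5.54 ng/mL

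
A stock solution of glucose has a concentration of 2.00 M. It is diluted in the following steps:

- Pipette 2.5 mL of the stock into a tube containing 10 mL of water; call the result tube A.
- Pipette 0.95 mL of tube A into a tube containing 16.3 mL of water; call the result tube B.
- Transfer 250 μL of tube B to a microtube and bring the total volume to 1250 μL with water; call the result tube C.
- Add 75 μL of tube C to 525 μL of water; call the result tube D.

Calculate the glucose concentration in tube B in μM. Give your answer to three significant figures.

Step 1: 2.5 mL + 10 mL = 12.5 mL total → factor 12.5/2.5 = 5
Step 2: 0.95 mL + 16.3 mL = 17.25 mL total → factor 17.25/0.95 = 18.158
Dilution factor through tube B = 5 × 18.158 = 90.789
[tube B] = 2.00 M / 90.789 = 0.02203 M = 2.20 × 10^4 μM

2.20 × 10^4 μM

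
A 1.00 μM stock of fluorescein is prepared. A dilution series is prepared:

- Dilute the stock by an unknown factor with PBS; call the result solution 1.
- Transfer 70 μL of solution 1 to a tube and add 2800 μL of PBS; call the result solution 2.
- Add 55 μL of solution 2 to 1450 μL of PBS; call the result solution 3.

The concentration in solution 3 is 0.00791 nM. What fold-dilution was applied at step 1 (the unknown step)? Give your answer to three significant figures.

Step 1: unknown factor x
Step 2: 70 μL + 2800 μL = 2870 μL total → factor 2870/70 = 41
Step 3: 55 μL + 1450 μL = 1505 μL total → factor 1505/55 = 27.364
Product of known-step factors = 1121.9
Overall factor = 1.00 μM / (0.00791 nM) = 1.2642 × 10^5
x = 1.2642 × 10^5 / 1121.9 = 113

113-fold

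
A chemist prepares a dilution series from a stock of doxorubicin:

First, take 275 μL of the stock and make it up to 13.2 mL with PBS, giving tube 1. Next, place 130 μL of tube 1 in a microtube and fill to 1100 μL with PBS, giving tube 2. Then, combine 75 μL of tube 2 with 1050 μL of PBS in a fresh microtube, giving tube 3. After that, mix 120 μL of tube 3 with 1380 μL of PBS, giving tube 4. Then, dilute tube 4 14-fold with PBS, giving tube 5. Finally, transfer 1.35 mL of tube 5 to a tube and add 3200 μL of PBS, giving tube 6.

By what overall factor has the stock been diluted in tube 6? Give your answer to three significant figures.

Step 1: 275 μL brought to 13.2 mL → factor 13200/275 = 48
Step 2: 130 μL brought to 1100 μL → factor 1100/130 = 8.4615
Step 3: 75 μL + 1050 μL = 1125 μL total → factor 1125/75 = 15
Step 4: 120 μL + 1380 μL = 1500 μL total → factor 1500/120 = 12.5
Step 5: 14-fold → factor 14
Step 6: 1.35 mL + 3200 μL = 4.55 mL total → factor 4.55/1.35 = 3.3704
Overall dilution factor = 48 × 8.4615 × 15 × 12.5 × 14 × 3.3704 = 3.5933 × 10^6

3.59 × 10^6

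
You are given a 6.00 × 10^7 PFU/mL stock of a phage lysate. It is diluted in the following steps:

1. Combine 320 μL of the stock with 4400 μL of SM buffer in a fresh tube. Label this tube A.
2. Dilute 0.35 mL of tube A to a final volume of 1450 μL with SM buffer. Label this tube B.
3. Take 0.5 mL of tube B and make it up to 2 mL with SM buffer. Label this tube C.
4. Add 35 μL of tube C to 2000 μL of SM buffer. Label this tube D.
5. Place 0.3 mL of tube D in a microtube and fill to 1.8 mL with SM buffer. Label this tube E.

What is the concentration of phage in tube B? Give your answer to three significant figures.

9.82 × 10^5 PFU/mL

Step 1: 320 μL + 4400 μL = 4720 μL total → factor 4720/320 = 14.75
Step 2: 0.35 mL brought to 1450 μL → factor 1.45/0.35 = 4.1429
Dilution factor through tube B = 14.75 × 4.1429 = 61.107
[tube B] = 6.00 × 10^7 PFU/mL / 61.107 = 9.82 × 10^5 PFU/mL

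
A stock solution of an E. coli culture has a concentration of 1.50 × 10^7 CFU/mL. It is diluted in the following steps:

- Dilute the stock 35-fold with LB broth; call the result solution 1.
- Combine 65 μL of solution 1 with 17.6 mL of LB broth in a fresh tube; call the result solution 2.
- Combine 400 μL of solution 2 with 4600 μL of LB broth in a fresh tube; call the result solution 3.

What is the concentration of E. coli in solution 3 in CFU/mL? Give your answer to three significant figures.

126 CFU/mL

Step 1: 35-fold → factor 35
Step 2: 65 μL + 17.6 mL = 17665 μL total → factor 17665/65 = 271.77
Step 3: 400 μL + 4600 μL = 5000 μL total → factor 5000/400 = 12.5
Overall dilution factor = 35 × 271.77 × 12.5 = 1.189 × 10^5
Final = 1.50 × 10^7 CFU/mL / 1.189 × 10^5 = 126 CFU/mL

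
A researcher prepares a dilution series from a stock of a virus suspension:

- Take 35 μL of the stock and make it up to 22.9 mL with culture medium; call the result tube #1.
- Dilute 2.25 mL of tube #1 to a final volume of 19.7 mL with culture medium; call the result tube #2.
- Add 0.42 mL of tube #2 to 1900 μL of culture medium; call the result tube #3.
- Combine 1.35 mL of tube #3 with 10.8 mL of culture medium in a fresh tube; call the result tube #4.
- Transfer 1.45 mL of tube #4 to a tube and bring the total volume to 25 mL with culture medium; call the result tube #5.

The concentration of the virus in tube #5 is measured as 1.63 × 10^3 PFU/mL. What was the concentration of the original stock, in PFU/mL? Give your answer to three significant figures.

8.00 × 10^9 PFU/mL

Step 1: 35 μL brought to 22.9 mL → factor 22900/35 = 654.29
Step 2: 2.25 mL brought to 19.7 mL → factor 19.7/2.25 = 8.7556
Step 3: 0.42 mL + 1900 μL = 2.32 mL total → factor 2.32/0.42 = 5.5238
Step 4: 1.35 mL + 10.8 mL = 12.15 mL total → factor 12.15/1.35 = 9
Step 5: 1.45 mL brought to 25 mL → factor 25/1.45 = 17.241
Overall dilution factor = 654.29 × 8.7556 × 5.5238 × 9 × 17.241 = 4.9103 × 10^6
Stock = 1.63 × 10^3 PFU/mL × 4.9103 × 10^6 = 8.00 × 10^9 PFU/mL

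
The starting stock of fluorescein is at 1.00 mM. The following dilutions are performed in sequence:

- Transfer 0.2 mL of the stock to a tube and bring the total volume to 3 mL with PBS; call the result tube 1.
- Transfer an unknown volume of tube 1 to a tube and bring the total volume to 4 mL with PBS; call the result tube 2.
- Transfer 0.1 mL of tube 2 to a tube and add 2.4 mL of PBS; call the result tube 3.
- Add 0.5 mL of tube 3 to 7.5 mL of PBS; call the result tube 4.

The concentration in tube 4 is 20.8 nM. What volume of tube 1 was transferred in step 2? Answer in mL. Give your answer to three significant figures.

Step 1: 0.2 mL brought to 3 mL → factor 3/0.2 = 15
Step 2: v brought to 4 mL → factor = 4 mL/v
Step 3: 0.1 mL + 2.4 mL = 2.5 mL total → factor 2.5/0.1 = 25
Step 4: 0.5 mL + 7.5 mL = 8 mL total → factor 8/0.5 = 16
Product of known-step factors = 6000
Overall factor = 1.00 mM / (20.8 nM) = 48077
Step-2 factor = 48077 / 6000 = 8.0128
v = 4 mL / 8.0128 = 0.499 mL

0.499 mL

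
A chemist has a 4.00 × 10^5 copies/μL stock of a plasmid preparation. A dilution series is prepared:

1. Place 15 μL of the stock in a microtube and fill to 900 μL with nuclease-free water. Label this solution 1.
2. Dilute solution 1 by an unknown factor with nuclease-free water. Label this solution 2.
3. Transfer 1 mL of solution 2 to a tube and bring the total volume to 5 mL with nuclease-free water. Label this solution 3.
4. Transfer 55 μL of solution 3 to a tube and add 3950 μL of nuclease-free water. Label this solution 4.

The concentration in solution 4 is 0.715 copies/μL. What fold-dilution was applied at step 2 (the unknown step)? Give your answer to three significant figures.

25.6-fold

Step 1: 15 μL brought to 900 μL → factor 900/15 = 60
Step 2: unknown factor x
Step 3: 1 mL brought to 5 mL → factor 5/1 = 5
Step 4: 55 μL + 3950 μL = 4005 μL total → factor 4005/55 = 72.818
Product of known-step factors = 21845
Overall factor = 4.00 × 10^5 copies/μL / (0.715 copies/μL) = 5.5944 × 10^5
x = 5.5944 × 10^5 / 21845 = 25.6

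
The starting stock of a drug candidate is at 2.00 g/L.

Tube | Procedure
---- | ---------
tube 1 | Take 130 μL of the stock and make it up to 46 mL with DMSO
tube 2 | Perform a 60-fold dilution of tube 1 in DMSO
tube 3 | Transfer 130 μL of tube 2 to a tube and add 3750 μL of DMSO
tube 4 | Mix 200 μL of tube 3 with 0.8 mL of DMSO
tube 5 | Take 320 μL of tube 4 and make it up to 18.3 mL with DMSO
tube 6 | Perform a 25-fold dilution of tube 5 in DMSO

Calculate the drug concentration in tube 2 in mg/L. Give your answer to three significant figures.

Step 1: 130 μL brought to 46 mL → factor 46000/130 = 353.85
Step 2: 60-fold → factor 60
Dilution factor through tube 2 = 353.85 × 60 = 21231
[tube 2] = 2.00 g/L / 21231 = 9.420 × 10^-5 g/L = 0.0942 mg/L

0.0942 mg/L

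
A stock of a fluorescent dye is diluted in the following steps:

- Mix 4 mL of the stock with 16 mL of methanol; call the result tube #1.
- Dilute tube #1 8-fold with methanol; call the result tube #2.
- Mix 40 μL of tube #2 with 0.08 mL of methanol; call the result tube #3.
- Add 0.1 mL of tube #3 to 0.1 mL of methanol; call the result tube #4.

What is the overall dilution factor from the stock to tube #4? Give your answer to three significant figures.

240

Step 1: 4 mL + 16 mL = 20 mL total → factor 20/4 = 5
Step 2: 8-fold → factor 8
Step 3: 40 μL + 0.08 mL = 120 μL total → factor 120/40 = 3
Step 4: 0.1 mL + 0.1 mL = 0.2 mL total → factor 0.2/0.1 = 2
Overall dilution factor = 5 × 8 × 3 × 2 = 240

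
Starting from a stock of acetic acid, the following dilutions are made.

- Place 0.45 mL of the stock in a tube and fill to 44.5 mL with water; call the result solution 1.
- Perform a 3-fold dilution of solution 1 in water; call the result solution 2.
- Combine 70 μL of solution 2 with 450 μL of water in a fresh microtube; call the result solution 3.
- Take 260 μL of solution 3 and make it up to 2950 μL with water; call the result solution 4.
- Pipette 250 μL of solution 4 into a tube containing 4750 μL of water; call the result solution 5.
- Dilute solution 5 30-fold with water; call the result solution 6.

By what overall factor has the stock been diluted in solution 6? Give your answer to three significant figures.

Step 1: 0.45 mL brought to 44.5 mL → factor 44.5/0.45 = 98.889
Step 2: 3-fold → factor 3
Step 3: 70 μL + 450 μL = 520 μL total → factor 520/70 = 7.4286
Step 4: 260 μL brought to 2950 μL → factor 2950/260 = 11.346
Step 5: 250 μL + 4750 μL = 5000 μL total → factor 5000/250 = 20
Step 6: 30-fold → factor 30
Overall dilution factor = 98.889 × 3 × 7.4286 × 11.346 × 20 × 30 = 1.5003 × 10^7

1.50 × 10^7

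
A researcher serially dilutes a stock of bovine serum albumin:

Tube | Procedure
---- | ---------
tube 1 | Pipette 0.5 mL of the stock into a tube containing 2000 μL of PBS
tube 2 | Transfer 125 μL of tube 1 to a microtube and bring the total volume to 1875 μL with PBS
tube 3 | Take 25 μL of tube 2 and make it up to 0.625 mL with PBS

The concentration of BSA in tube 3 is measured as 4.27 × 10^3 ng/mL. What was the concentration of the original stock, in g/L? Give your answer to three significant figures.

8.01 g/L

Step 1: 0.5 mL + 2000 μL = 2.5 mL total → factor 2.5/0.5 = 5
Step 2: 125 μL brought to 1875 μL → factor 1875/125 = 15
Step 3: 25 μL brought to 0.625 mL → factor 625/25 = 25
Overall dilution factor = 5 × 15 × 25 = 1875
Stock = 4.27 × 10^3 ng/mL × 1875 = 8.006 × 10^6 ng/mL = 8.01 g/L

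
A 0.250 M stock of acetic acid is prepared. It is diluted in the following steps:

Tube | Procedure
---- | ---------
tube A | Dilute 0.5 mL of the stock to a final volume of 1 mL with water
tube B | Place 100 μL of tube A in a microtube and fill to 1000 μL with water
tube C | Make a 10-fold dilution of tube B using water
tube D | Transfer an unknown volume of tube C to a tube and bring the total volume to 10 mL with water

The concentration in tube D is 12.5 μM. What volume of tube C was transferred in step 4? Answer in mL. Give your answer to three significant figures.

0.100 mL

Step 1: 0.5 mL brought to 1 mL → factor 1/0.5 = 2
Step 2: 100 μL brought to 1000 μL → factor 1000/100 = 10
Step 3: 10-fold → factor 10
Step 4: v brought to 10 mL → factor = 10 mL/v
Product of known-step factors = 200
Overall factor = 0.250 M / (12.5 μM) = 20000
Step-4 factor = 20000 / 200 = 100
v = 10 mL / 100 = 0.100 mL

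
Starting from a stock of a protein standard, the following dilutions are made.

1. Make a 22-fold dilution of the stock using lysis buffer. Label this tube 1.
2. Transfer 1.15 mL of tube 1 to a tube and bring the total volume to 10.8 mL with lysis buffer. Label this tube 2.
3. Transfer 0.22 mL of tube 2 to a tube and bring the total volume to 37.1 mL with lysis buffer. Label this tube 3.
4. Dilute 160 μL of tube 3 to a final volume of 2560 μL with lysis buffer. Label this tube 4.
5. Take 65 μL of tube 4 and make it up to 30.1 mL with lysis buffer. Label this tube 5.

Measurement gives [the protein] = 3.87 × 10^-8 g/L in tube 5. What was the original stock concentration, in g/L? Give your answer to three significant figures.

Step 1: 22-fold → factor 22
Step 2: 1.15 mL brought to 10.8 mL → factor 10.8/1.15 = 9.3913
Step 3: 0.22 mL brought to 37.1 mL → factor 37.1/0.22 = 168.64
Step 4: 160 μL brought to 2560 μL → factor 2560/160 = 16
Step 5: 65 μL brought to 30.1 mL → factor 30100/65 = 463.08
Overall dilution factor = 22 × 9.3913 × 168.64 × 16 × 463.08 = 2.5815 × 10^8
Stock = 3.87 × 10^-8 g/L × 2.5815 × 10^8 = 9.99 g/L

9.99 g/L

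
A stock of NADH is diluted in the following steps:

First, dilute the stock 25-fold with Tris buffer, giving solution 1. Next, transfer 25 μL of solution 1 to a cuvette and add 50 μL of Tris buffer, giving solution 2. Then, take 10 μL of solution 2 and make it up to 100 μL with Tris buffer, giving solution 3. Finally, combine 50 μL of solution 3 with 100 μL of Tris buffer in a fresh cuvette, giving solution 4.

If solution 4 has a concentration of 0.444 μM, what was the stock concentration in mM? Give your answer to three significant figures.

Step 1: 25-fold → factor 25
Step 2: 25 μL + 50 μL = 75 μL total → factor 75/25 = 3
Step 3: 10 μL brought to 100 μL → factor 100/10 = 10
Step 4: 50 μL + 100 μL = 150 μL total → factor 150/50 = 3
Overall dilution factor = 25 × 3 × 10 × 3 = 2250
Stock = 0.444 μM × 2250 = 999.0 μM = 0.999 mM

0.999 mM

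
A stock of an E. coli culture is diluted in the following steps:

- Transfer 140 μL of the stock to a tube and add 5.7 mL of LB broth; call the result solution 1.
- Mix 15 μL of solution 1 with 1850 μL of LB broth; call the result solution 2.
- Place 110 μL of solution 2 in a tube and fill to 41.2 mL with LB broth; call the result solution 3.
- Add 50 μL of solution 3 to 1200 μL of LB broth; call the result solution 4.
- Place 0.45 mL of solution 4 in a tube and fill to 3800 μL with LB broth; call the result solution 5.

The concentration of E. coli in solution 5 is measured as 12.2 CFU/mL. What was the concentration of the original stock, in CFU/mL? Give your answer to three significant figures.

5.00 × 10^9 CFU/mL

Step 1: 140 μL + 5.7 mL = 5840 μL total → factor 5840/140 = 41.714
Step 2: 15 μL + 1850 μL = 1865 μL total → factor 1865/15 = 124.33
Step 3: 110 μL brought to 41.2 mL → factor 41200/110 = 374.55
Step 4: 50 μL + 1200 μL = 1250 μL total → factor 1250/50 = 25
Step 5: 0.45 mL brought to 3800 μL → factor 3.8/0.45 = 8.4444
Overall dilution factor = 41.714 × 124.33 × 374.55 × 25 × 8.4444 = 4.101 × 10^8
Stock = 12.2 CFU/mL × 4.101 × 10^8 = 5.00 × 10^9 CFU/mL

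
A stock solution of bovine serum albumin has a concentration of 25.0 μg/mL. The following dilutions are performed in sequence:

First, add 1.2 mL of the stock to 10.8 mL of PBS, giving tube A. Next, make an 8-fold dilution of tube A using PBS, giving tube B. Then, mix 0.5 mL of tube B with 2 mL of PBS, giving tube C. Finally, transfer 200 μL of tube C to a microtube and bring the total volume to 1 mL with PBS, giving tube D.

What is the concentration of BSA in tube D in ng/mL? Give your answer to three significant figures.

12.5 ng/mL

Step 1: 1.2 mL + 10.8 mL = 12 mL total → factor 12/1.2 = 10
Step 2: 8-fold → factor 8
Step 3: 0.5 mL + 2 mL = 2.5 mL total → factor 2.5/0.5 = 5
Step 4: 200 μL brought to 1 mL → factor 1000/200 = 5
Overall dilution factor = 10 × 8 × 5 × 5 = 2000
Final = 25.0 μg/mL / 2000 = 0.01250 μg/mL = 12.5 ng/mL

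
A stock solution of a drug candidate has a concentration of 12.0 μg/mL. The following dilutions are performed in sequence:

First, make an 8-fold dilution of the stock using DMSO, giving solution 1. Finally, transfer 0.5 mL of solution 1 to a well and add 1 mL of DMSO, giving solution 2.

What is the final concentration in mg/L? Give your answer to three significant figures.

0.500 mg/L

Step 1: 8-fold → factor 8
Step 2: 0.5 mL + 1 mL = 1.5 mL total → factor 1.5/0.5 = 3
Overall dilution factor = 8 × 3 = 24
Final = 12.0 μg/mL / 24 = 0.5000 μg/mL = 0.500 mg/L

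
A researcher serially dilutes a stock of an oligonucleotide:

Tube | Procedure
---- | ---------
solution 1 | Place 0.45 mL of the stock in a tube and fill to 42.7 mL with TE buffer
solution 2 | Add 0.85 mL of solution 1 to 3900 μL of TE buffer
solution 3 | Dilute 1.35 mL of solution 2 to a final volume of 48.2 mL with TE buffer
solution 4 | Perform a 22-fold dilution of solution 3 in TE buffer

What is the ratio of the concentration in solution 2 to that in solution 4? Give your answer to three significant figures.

785

Step 1: 0.45 mL brought to 42.7 mL → factor 42.7/0.45 = 94.889
Step 2: 0.85 mL + 3900 μL = 4.75 mL total → factor 4.75/0.85 = 5.5882
Step 3: 1.35 mL brought to 48.2 mL → factor 48.2/1.35 = 35.704
Step 4: 22-fold → factor 22
Dilution factor to solution 2 = 530.26; to solution 4 = 4.1651 × 10^5
[solution 2]/[solution 4] = (factor to solution 4)/(factor to solution 2) = 4.1651 × 10^5/530.26 = 785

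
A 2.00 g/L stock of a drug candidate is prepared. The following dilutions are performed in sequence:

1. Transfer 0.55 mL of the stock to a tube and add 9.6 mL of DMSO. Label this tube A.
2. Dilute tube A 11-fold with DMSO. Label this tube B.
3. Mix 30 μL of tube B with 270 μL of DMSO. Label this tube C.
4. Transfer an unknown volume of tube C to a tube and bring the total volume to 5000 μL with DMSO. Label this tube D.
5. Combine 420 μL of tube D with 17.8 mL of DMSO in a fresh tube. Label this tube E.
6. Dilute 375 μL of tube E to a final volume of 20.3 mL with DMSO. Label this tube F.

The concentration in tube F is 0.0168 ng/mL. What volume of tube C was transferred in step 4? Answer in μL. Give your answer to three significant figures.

Step 1: 0.55 mL + 9.6 mL = 10.15 mL total → factor 10.15/0.55 = 18.455
Step 2: 11-fold → factor 11
Step 3: 30 μL + 270 μL = 300 μL total → factor 300/30 = 10
Step 4: v brought to 5000 μL → factor = 5000 μL/v
Step 5: 420 μL + 17.8 mL = 18220 μL total → factor 18220/420 = 43.381
Step 6: 375 μL brought to 20.3 mL → factor 20300/375 = 54.133
Product of known-step factors = 4.7672 × 10^6
Overall factor = 2.00 g/L / (0.0168 ng/mL) = 1.1905 × 10^8
Step-4 factor = 1.1905 × 10^8 / 4.7672 × 10^6 = 24.972
v = 5000 μL / 24.972 = 200 μL

200 μL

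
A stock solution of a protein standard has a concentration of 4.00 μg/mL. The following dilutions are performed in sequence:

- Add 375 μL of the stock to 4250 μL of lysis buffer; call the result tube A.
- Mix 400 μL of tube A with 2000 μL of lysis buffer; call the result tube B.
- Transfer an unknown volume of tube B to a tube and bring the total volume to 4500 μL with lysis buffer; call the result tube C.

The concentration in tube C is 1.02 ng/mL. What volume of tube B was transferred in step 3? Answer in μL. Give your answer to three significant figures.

84.9 μL

Step 1: 375 μL + 4250 μL = 4625 μL total → factor 4625/375 = 12.333
Step 2: 400 μL + 2000 μL = 2400 μL total → factor 2400/400 = 6
Step 3: v brought to 4500 μL → factor = 4500 μL/v
Product of known-step factors = 74
Overall factor = 4.00 μg/mL / (1.02 ng/mL) = 3921.6
Step-3 factor = 3921.6 / 74 = 52.994
v = 4500 μL / 52.994 = 84.9 μL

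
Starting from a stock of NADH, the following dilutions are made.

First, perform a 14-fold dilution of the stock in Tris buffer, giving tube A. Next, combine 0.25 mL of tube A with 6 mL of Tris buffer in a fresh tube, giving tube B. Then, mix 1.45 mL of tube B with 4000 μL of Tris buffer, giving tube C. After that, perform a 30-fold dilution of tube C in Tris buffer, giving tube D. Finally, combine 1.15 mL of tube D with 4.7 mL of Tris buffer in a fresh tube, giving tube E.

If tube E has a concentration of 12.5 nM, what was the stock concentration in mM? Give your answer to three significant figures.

2.51 mM

Step 1: 14-fold → factor 14
Step 2: 0.25 mL + 6 mL = 6.25 mL total → factor 6.25/0.25 = 25
Step 3: 1.45 mL + 4000 μL = 5.45 mL total → factor 5.45/1.45 = 3.7586
Step 4: 30-fold → factor 30
Step 5: 1.15 mL + 4.7 mL = 5.85 mL total → factor 5.85/1.15 = 5.087
Overall dilution factor = 14 × 25 × 3.7586 × 30 × 5.087 = 2.0076 × 10^5
Stock = 12.5 nM × 2.0076 × 10^5 = 2.509 × 10^6 nM = 2.51 mM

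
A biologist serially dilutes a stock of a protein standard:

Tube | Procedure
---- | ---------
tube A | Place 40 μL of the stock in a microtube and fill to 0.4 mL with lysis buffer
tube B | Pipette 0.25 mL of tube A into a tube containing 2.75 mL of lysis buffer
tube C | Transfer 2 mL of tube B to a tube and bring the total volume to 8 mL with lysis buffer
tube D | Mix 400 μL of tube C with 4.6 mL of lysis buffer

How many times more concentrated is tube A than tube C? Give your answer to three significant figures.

48.0

Step 1: 40 μL brought to 0.4 mL → factor 400/40 = 10
Step 2: 0.25 mL + 2.75 mL = 3 mL total → factor 3/0.25 = 12
Step 3: 2 mL brought to 8 mL → factor 8/2 = 4
Dilution factor to tube A = 10; to tube C = 480
[tube A]/[tube C] = (factor to tube C)/(factor to tube A) = 480/10 = 48.0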